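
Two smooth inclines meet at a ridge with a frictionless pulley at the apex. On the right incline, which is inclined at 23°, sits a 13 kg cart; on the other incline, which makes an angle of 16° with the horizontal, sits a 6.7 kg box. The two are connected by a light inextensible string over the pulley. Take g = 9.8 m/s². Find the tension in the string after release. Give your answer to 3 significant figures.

Resolve each weight along its own incline: the 13 kg mass has component 13 × 9.8 × sin 23° = 49.779 N down its slope, and the 6.7 kg mass has 6.7 × 9.8 × sin 16° = 18.098 N down its slope.
The 13 kg side's 49.779 N exceeds the other side's 18.098 N, so that mass slides down and the 6.7 kg mass slides up. Taking that direction as positive, Newton's second law for the whole system gives 49.779 − 18.098 = (13 + 6.7) a, so a = 31.681 / 19.7 = 1.6082 m/s².
For the 6.7 kg mass (up-slope positive): T − 18.098 = 6.7 × 1.6082, so T = 28.873 N.

28.9 N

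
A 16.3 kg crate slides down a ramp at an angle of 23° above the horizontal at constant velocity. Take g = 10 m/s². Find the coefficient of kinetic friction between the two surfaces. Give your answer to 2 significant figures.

At constant velocity the net force along the incline is zero: mg sin 23° = μ mg cos 23°.
So μ = tan 23° = 0.3907 / 0.9205 = 0.4244.

0.42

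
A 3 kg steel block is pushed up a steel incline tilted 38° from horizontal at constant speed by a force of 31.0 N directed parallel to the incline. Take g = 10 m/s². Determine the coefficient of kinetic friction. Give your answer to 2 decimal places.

At constant speed ΣF = 0 along the incline. The applied 31.0 N acts up the slope; the weight component mg sin 38° = 18.470 N and kinetic friction μN both act down the slope.
So 31.0 = 18.470 + μ × 23.640, giving μ = (31.0 − 18.470) / 23.640 = 0.5300.

0.53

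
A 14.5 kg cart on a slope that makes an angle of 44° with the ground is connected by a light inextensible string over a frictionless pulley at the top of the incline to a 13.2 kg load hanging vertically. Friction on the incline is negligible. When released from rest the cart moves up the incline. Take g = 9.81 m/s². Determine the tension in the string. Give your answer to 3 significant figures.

115 N

For the cart on the incline: the weight component along the slope is m₁g sin 44° = 14.5 × 9.81 × 0.6947 = 98.818 N and the normal force is N = m₁g cos 44° = 102.322 N.
Newton's second law for the cart (up-slope positive): T − 98.818 = 14.5 a. For the hanging load (downward positive): 13.2 × 9.81 − T = 13.2 a.
Adding the two equations eliminates T: 30.674 = 27.7 a, so a = 1.1074 m/s².
Then from the hanging load's equation, T = 13.2 × (9.81 − 1.1074) = 114.874 N.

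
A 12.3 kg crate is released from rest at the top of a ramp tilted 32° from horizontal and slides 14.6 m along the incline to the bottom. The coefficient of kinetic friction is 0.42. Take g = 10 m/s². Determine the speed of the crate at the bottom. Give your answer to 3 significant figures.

7.12 m/s

The weight component along the incline is mg sin 32° = 65.180 N and the normal force is N = mg cos 32° = 104.310 N.
Friction up the slope is f = μN = 0.42 × 104.310 = 43.810 N, so the net downslope force is 65.180 − 43.810 = 21.370 N and a = 21.370 / 12.3 = 1.7374 m/s².
Starting from rest over a distance of 14.6 m, v² = 2aL = 2 × 1.7374 × 14.6 = 50.7321, so v = 7.1226 m/s.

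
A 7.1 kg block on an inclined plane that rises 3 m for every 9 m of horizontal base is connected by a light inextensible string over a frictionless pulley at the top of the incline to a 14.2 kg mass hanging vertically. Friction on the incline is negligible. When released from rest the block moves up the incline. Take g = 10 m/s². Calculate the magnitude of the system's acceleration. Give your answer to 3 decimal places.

5.613 m/s²

For the block on the incline: the weight component along the slope is m₁g sin 18.43° = 7.1 × 10 × 0.3162 = 22.450 N and the normal force is N = m₁g cos 18.43° = 67.357 N.
Newton's second law for the block (up-slope positive): T − 22.450 = 7.1 a. For the hanging mass (downward positive): 14.2 × 10 − T = 14.2 a.
Adding the two equations eliminates T: 119.550 = 21.3 a, so a = 5.6127 m/s².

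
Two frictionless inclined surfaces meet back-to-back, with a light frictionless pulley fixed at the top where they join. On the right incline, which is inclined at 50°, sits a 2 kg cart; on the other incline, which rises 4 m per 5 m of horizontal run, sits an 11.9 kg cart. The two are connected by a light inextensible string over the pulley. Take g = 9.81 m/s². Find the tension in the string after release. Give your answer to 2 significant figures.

23 N

Resolve each weight along its own incline: the 2 kg mass has component 2 × 9.81 × sin 50° = 15.030 N down its slope, and the 11.9 kg mass has 11.9 × 9.81 × sin 38.66° = 72.926 N down its slope.
The 11.9 kg side's 72.926 N exceeds the other side's 15.030 N, so that mass slides down and the 2 kg mass slides up. Taking that direction as positive, Newton's second law for the whole system gives 72.926 − 15.030 = (2 + 11.9) a, so a = 57.896 / 13.9 = 4.1652 m/s².
For the 2 kg mass (up-slope positive): T − 15.030 = 2 × 4.1652, so T = 23.360 N.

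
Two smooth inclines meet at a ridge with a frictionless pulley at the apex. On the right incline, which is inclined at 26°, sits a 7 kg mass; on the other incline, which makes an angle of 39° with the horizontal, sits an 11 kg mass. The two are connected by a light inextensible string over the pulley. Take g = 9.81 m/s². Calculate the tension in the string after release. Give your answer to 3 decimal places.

Resolve each weight along its own incline: the 7 kg mass has component 7 × 9.81 × sin 26° = 30.103 N down its slope, and the 11 kg mass has 11 × 9.81 × sin 39° = 67.910 N down its slope.
The 11 kg side's 67.910 N exceeds the other side's 30.103 N, so that mass slides down and the 7 kg mass slides up. Taking that direction as positive, Newton's second law for the whole system gives 67.910 − 30.103 = (7 + 11) a, so a = 37.807 / 18 = 2.1004 m/s².
For the 7 kg mass (up-slope positive): T − 30.103 = 7 × 2.1004, so T = 44.806 N.

44.806 N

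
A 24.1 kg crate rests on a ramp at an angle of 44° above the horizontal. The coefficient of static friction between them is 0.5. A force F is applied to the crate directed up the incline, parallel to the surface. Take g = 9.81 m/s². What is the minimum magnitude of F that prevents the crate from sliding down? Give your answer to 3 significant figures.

The normal force is N = mg cos 44° = 170.067 N. With F at its minimum the crate is on the verge of sliding down, so static friction is at its maximum μ_s N = 0.5 × 170.067 = 85.034 N and acts up the slope.
Equilibrium along the incline: F + μ_s N = mg sin 44°, so F = 164.232 − 85.034 = 79.198 N.

79.2 N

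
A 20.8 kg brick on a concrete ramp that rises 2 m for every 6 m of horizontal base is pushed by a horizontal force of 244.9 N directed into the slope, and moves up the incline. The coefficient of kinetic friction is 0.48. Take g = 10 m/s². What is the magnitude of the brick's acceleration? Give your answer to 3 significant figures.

The horizontal push has components F cos 18.43° = 244.9 × 0.9487 = 232.337 N up the incline and F sin 18.43° = 244.9 × 0.3162 = 77.437 N pressing into the surface.
The normal force is therefore N = mg cos 18.43° + F sin 18.43° = 197.330 + 77.437 = 274.767 N, and kinetic friction down the slope is μN = 0.48 × 274.767 = 131.888 N.
Along the incline: F cos 18.43° − mg sin 18.43° − μN = ma, so 232.337 − 65.770 − 131.888 = 20.8 a, giving a = 1.6673 m/s².

1.67 m/s²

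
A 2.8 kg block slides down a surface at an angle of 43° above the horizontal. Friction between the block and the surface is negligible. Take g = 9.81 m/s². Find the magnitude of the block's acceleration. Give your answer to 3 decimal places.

6.690 m/s²

Resolving the weight along the incline: the component pulling the block down the slope is mg sin 43° = 2.8 × 9.81 × 0.6820 = 18.733 N, and the normal force is N = mg cos 43° = 2.8 × 9.81 × 0.7314 = 20.090 N.
With no friction the net force along the incline is 18.733 N, so a = g sin 43° = 18.733 / 2.8 = 6.6904 m/s².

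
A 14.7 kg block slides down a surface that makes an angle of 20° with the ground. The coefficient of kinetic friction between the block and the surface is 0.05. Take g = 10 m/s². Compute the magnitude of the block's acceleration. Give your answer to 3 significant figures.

2.95 m/s²

Resolving the weight along the incline: the component pulling the block down the slope is mg sin 20° = 14.7 × 10 × 0.3420 = 50.274 N, and the normal force is N = mg cos 20° = 14.7 × 10 × 0.9397 = 138.136 N.
Kinetic friction acts up the slope with magnitude f = μN = 0.05 × 138.136 = 6.907 N.
Net force along the incline is 50.274 − 6.907 = 43.367 N, so a = 43.367 / 14.7 = 2.9501 m/s².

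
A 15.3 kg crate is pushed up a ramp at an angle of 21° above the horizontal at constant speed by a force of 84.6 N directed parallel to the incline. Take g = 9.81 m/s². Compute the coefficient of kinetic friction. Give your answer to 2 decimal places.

0.22

At constant speed ΣF = 0 along the incline. The applied 84.6 N acts up the slope; the weight component mg sin 21° = 53.789 N and kinetic friction μN both act down the slope.
So 84.6 = 53.789 + μ × 140.124, giving μ = (84.6 − 53.789) / 140.124 = 0.2199.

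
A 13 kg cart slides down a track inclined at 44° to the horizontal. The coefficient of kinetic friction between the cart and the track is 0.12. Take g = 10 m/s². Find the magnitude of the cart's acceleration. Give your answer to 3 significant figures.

6.08 m/s²

Resolving the weight along the incline: the component pulling the cart down the slope is mg sin 44° = 13 × 10 × 0.6947 = 90.311 N, and the normal force is N = mg cos 44° = 13 × 10 × 0.7193 = 93.509 N.
Kinetic friction acts up the slope with magnitude f = μN = 0.12 × 93.509 = 11.221 N.
Net force along the incline is 90.311 − 11.221 = 79.090 N, so a = 79.090 / 13 = 6.0838 m/s².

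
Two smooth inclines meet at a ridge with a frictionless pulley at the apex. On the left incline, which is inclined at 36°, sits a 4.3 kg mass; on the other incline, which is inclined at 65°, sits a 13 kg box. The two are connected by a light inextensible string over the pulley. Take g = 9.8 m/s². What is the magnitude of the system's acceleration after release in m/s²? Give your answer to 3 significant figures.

Resolve each weight along its own incline: the 4.3 kg mass has component 4.3 × 9.8 × sin 36° = 24.769 N down its slope, and the 13 kg mass has 13 × 9.8 × sin 65° = 115.464 N down its slope.
The 13 kg side's 115.464 N exceeds the other side's 24.769 N, so that mass slides down and the 4.3 kg mass slides up. Taking that direction as positive, Newton's second law for the whole system gives 115.464 − 24.769 = (4.3 + 13) a, so a = 90.695 / 17.3 = 5.2425 m/s².

5.24 m/s²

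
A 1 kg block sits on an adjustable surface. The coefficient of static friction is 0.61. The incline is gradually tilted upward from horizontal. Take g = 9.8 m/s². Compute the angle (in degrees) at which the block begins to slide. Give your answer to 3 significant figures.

At the threshold of sliding, static friction is at its maximum μ_s N and exactly balances the weight component along the incline: mg sin θ = μ_s mg cos θ.
Hence tan θ = μ_s = 0.61, so θ = arctan(0.61) = 31.3832°.

31.4°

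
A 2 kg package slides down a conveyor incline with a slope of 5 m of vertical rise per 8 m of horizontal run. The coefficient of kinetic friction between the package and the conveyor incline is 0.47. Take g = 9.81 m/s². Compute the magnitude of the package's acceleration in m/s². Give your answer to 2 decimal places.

Resolving the weight along the incline: the component pulling the package down the slope is mg sin 32.01° = 2 × 9.81 × 0.5300 = 10.399 N, and the normal force is N = mg cos 32.01° = 2 × 9.81 × 0.8480 = 16.638 N.
Kinetic friction acts up the slope with magnitude f = μN = 0.47 × 16.638 = 7.820 N.
Net force along the incline is 10.399 − 7.820 = 2.579 N, so a = 2.579 / 2 = 1.2895 m/s².

1.29 m/s²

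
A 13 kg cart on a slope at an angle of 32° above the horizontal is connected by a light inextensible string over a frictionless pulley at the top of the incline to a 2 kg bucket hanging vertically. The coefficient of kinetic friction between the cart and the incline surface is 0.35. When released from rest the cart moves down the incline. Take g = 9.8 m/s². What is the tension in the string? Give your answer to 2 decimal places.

For the cart on the incline: the weight component along the slope is m₁g sin 32° = 13 × 9.8 × 0.5299 = 67.509 N and the normal force is N = m₁g cos 32° = 108.041 N.
Kinetic friction opposes the cart's motion down the incline: f = μN = 0.35 × 108.041 = 37.814 N acting up the slope.
Newton's second law for the cart (down-slope positive): 67.509 − 37.814 − T = 13 a. For the hanging bucket (upward positive): T − 2 × 9.8 = 2 a.
Adding the two equations eliminates T: 10.095 = 15 a, so a = 0.6730 m/s².
Then from the hanging bucket's equation, T = 2 × (9.8 + 0.6730) = 20.946 N.

20.95 N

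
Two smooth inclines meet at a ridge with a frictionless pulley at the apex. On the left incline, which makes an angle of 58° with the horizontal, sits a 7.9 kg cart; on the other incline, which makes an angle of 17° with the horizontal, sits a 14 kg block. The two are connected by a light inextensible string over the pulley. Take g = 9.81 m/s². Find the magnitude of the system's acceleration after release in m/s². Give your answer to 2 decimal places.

1.17 m/s²

Resolve each weight along its own incline: the 7.9 kg mass has component 7.9 × 9.81 × sin 58° = 65.723 N down its slope, and the 14 kg mass has 14 × 9.81 × sin 17° = 40.154 N down its slope.
The 7.9 kg side's 65.723 N exceeds the other side's 40.154 N, so that mass slides down and the 14 kg mass slides up. Taking that direction as positive, Newton's second law for the whole system gives 65.723 − 40.154 = (7.9 + 14) a, so a = 25.569 / 21.9 = 1.1675 m/s².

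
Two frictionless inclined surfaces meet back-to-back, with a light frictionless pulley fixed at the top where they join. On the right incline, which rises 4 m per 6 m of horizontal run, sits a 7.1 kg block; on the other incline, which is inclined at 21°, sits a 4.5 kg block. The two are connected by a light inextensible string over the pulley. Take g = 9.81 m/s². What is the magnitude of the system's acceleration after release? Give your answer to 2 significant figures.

Resolve each weight along its own incline: the 7.1 kg mass has component 7.1 × 9.81 × sin 33.69° = 38.635 N down its slope, and the 4.5 kg mass has 4.5 × 9.81 × sin 21° = 15.820 N down its slope.
The 7.1 kg side's 38.635 N exceeds the other side's 15.820 N, so that mass slides down and the 4.5 kg mass slides up. Taking that direction as positive, Newton's second law for the whole system gives 38.635 − 15.820 = (7.1 + 4.5) a, so a = 22.815 / 11.6 = 1.9668 m/s².

2.0 m/s²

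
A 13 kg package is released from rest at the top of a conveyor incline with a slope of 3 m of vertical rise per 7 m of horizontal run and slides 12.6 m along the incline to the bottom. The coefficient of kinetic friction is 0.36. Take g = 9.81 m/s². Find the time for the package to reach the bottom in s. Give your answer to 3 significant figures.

The weight component along the incline is mg sin 23.20° = 50.237 N and the normal force is N = mg cos 23.20° = 117.219 N.
Friction up the slope is f = μN = 0.36 × 117.219 = 42.199 N, so the net downslope force is 50.237 − 42.199 = 8.038 N and a = 8.038 / 13 = 0.6183 m/s².
Starting from rest, L = ½at², so t = √(2L/a) = √(2 × 12.6 / 0.6183) = 6.3841 s.

6.38 s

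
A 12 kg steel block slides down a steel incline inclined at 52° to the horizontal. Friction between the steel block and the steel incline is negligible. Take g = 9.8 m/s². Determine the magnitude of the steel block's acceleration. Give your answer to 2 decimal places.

Resolving the weight along the incline: the component pulling the steel block down the slope is mg sin 52° = 12 × 9.8 × 0.7880 = 92.669 N, and the normal force is N = mg cos 52° = 12 × 9.8 × 0.6157 = 72.406 N.
With no friction the net force along the incline is 92.669 N, so a = g sin 52° = 92.669 / 12 = 7.7224 m/s².

7.72 m/s²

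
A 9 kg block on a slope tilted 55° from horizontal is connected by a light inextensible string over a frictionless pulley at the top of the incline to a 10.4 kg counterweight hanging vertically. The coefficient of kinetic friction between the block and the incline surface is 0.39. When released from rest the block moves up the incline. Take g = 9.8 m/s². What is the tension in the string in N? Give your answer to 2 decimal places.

For the block on the incline: the weight component along the slope is m₁g sin 55° = 9 × 9.8 × 0.8192 = 72.253 N and the normal force is N = m₁g cos 55° = 50.589 N.
Kinetic friction opposes the block's motion up the incline: f = μN = 0.39 × 50.589 = 19.730 N acting down the slope.
Newton's second law for the block (up-slope positive): T − 72.253 − 19.730 = 9 a. For the hanging counterweight (downward positive): 10.4 × 9.8 − T = 10.4 a.
Adding the two equations eliminates T: 9.937 = 19.4 a, so a = 0.5122 m/s².
Then from the hanging counterweight's equation, T = 10.4 × (9.8 − 0.5122) = 96.593 N.

96.59 N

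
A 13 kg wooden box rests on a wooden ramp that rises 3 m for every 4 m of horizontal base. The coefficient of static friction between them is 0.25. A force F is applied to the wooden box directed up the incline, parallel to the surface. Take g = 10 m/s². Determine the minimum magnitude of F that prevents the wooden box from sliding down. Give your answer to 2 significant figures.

The normal force is N = mg cos 36.87° = 104.000 N. With F at its minimum the wooden box is on the verge of sliding down, so static friction is at its maximum μ_s N = 0.25 × 104.000 = 26.000 N and acts up the slope.
Equilibrium along the incline: F + μ_s N = mg sin 36.87°, so F = 78.000 − 26.000 = 52.000 N.

52 N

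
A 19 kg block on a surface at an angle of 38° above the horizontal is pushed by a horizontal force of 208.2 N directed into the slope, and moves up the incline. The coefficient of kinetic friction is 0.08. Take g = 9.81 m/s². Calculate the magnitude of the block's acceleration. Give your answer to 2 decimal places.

1.44 m/s²

The horizontal push has components F cos 38° = 208.2 × 0.7880 = 164.062 N up the incline and F sin 38° = 208.2 × 0.6157 = 128.189 N pressing into the surface.
The normal force is therefore N = mg cos 38° + F sin 38° = 146.875 + 128.189 = 275.064 N, and kinetic friction down the slope is μN = 0.08 × 275.064 = 22.005 N.
Along the incline: F cos 38° − mg sin 38° − μN = ma, so 164.062 − 114.760 − 22.005 = 19 a, giving a = 1.4367 m/s².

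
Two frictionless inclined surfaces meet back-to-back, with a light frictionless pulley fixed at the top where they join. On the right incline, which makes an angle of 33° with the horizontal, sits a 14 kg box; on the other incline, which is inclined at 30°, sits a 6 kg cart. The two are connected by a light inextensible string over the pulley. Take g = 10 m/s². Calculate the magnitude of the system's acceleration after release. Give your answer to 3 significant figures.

2.31 m/s²

Resolve each weight along its own incline: the 14 kg mass has component 14 × 10 × sin 33° = 76.249 N down its slope, and the 6 kg mass has 6 × 10 × sin 30° = 30.000 N down its slope.
The 14 kg side's 76.249 N exceeds the other side's 30.000 N, so that mass slides down and the 6 kg mass slides up. Taking that direction as positive, Newton's second law for the whole system gives 76.249 − 30.000 = (14 + 6) a, so a = 46.249 / 20 = 2.3125 m/s².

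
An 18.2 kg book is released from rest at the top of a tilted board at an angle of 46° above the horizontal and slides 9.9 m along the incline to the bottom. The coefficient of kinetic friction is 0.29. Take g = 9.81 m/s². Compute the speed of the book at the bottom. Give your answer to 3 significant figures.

10.0 m/s

The weight component along the incline is mg sin 46° = 128.432 N and the normal force is N = mg cos 46° = 124.026 N.
Friction up the slope is f = μN = 0.29 × 124.026 = 35.968 N, so the net downslope force is 128.432 − 35.968 = 92.464 N and a = 92.464 / 18.2 = 5.0804 m/s².
Starting from rest over a distance of 9.9 m, v² = 2aL = 2 × 5.0804 × 9.9 = 100.5919, so v = 10.0296 m/s.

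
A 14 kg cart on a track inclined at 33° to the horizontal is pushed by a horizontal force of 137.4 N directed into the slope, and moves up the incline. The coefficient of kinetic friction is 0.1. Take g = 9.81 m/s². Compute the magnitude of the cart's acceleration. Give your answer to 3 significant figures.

The horizontal push has components F cos 33° = 137.4 × 0.8387 = 115.237 N up the incline and F sin 33° = 137.4 × 0.5446 = 74.828 N pressing into the surface.
The normal force is therefore N = mg cos 33° + F sin 33° = 115.187 + 74.828 = 190.015 N, and kinetic friction down the slope is μN = 0.1 × 190.015 = 19.002 N.
Along the incline: F cos 33° − mg sin 33° − μN = ma, so 115.237 − 74.795 − 19.002 = 14 a, giving a = 1.5314 m/s².

1.53 m/s²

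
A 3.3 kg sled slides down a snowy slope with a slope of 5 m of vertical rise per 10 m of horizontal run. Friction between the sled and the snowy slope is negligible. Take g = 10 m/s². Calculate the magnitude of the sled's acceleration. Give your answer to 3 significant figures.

Resolving the weight along the incline: the component pulling the sled down the slope is mg sin 26.57° = 3.3 × 10 × 0.4472 = 14.758 N, and the normal force is N = mg cos 26.57° = 3.3 × 10 × 0.8944 = 29.515 N.
With no friction the net force along the incline is 14.758 N, so a = g sin 26.57° = 14.758 / 3.3 = 4.4721 m/s².

4.47 m/s²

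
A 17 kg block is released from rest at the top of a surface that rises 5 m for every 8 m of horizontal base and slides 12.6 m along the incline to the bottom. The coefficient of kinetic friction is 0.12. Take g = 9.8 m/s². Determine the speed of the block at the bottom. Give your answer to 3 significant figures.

The weight component along the incline is mg sin 32.01° = 88.298 N and the normal force is N = mg cos 32.01° = 141.277 N.
Friction up the slope is f = μN = 0.12 × 141.277 = 16.953 N, so the net downslope force is 88.298 − 16.953 = 71.345 N and a = 71.345 / 17 = 4.1968 m/s².
Starting from rest over a distance of 12.6 m, v² = 2aL = 2 × 4.1968 × 12.6 = 105.7594, so v = 10.2839 m/s.

10.3 m/s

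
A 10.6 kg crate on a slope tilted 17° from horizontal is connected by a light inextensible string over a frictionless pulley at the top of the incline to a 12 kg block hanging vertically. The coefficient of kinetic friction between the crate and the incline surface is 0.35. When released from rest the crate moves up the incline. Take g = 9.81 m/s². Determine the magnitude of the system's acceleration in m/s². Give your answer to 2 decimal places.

For the crate on the incline: the weight component along the slope is m₁g sin 17° = 10.6 × 9.81 × 0.2924 = 30.406 N and the normal force is N = m₁g cos 17° = 99.442 N.
Kinetic friction opposes the crate's motion up the incline: f = μN = 0.35 × 99.442 = 34.805 N acting down the slope.
Newton's second law for the crate (up-slope positive): T − 30.406 − 34.805 = 10.6 a. For the hanging block (downward positive): 12 × 9.81 − T = 12 a.
Adding the two equations eliminates T: 52.509 = 22.6 a, so a = 2.3234 m/s².

2.32 m/s²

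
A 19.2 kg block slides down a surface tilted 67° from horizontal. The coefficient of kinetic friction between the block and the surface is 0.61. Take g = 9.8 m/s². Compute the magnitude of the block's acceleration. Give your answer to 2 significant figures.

Resolving the weight along the incline: the component pulling the block down the slope is mg sin 67° = 19.2 × 9.8 × 0.9205 = 173.201 N, and the normal force is N = mg cos 67° = 19.2 × 9.8 × 0.3907 = 73.514 N.
Kinetic friction acts up the slope with magnitude f = μN = 0.61 × 73.514 = 44.844 N.
Net force along the incline is 173.201 − 44.844 = 128.357 N, so a = 128.357 / 19.2 = 6.6853 m/s².

6.7 m/s²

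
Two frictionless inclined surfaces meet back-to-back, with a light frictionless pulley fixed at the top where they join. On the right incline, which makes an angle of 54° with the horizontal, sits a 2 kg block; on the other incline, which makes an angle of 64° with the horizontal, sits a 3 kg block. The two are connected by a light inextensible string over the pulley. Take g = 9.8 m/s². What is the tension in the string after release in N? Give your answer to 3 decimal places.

Resolve each weight along its own incline: the 2 kg mass has component 2 × 9.8 × sin 54° = 15.857 N down its slope, and the 3 kg mass has 3 × 9.8 × sin 64° = 26.425 N down its slope.
The 3 kg side's 26.425 N exceeds the other side's 15.857 N, so that mass slides down and the 2 kg mass slides up. Taking that direction as positive, Newton's second law for the whole system gives 26.425 − 15.857 = (2 + 3) a, so a = 10.568 / 5 = 2.1136 m/s².
For the 2 kg mass (up-slope positive): T − 15.857 = 2 × 2.1136, so T = 20.084 N.

20.084 N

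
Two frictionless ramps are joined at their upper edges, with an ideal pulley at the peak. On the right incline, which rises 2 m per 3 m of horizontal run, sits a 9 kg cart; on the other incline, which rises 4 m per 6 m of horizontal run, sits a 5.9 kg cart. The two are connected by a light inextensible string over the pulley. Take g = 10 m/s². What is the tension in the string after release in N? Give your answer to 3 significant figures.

Resolve each weight along its own incline: the 9 kg mass has component 9 × 10 × sin 33.69° = 49.923 N down its slope, and the 5.9 kg mass has 5.9 × 10 × sin 33.69° = 32.727 N down its slope.
The 9 kg side's 49.923 N exceeds the other side's 32.727 N, so that mass slides down and the 5.9 kg mass slides up. Taking that direction as positive, Newton's second law for the whole system gives 49.923 − 32.727 = (9 + 5.9) a, so a = 17.196 / 14.9 = 1.1541 m/s².
For the 5.9 kg mass (up-slope positive): T − 32.727 = 5.9 × 1.1541, so T = 39.536 N.

39.5 N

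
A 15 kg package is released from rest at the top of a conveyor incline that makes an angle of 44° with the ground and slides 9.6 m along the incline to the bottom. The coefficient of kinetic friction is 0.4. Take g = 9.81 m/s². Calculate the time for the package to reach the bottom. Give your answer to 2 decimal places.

The weight component along the incline is mg sin 44° = 102.219 N and the normal force is N = mg cos 44° = 105.851 N.
Friction up the slope is f = μN = 0.4 × 105.851 = 42.340 N, so the net downslope force is 102.219 − 42.340 = 59.879 N and a = 59.879 / 15 = 3.9919 m/s².
Starting from rest, L = ½at², so t = √(2L/a) = √(2 × 9.6 / 3.9919) = 2.1931 s.

2.19 s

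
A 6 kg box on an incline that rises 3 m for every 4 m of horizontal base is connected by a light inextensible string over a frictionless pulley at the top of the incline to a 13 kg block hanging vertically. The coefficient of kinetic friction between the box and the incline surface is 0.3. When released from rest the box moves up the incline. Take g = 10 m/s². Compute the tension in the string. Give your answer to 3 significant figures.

For the box on the incline: the weight component along the slope is m₁g sin 36.87° = 6 × 10 × 0.6000 = 36.000 N and the normal force is N = m₁g cos 36.87° = 48.000 N.
Kinetic friction opposes the box's motion up the incline: f = μN = 0.3 × 48.000 = 14.400 N acting down the slope.
Newton's second law for the box (up-slope positive): T − 36.000 − 14.400 = 6 a. For the hanging block (downward positive): 13 × 10 − T = 13 a.
Adding the two equations eliminates T: 79.600 = 19 a, so a = 4.1895 m/s².
Then from the hanging block's equation, T = 13 × (10 − 4.1895) = 75.537 N.

75.5 N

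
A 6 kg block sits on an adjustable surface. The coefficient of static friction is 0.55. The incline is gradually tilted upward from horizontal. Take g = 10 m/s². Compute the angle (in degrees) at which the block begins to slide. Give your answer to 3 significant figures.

At the threshold of sliding, static friction is at its maximum μ_s N and exactly balances the weight component along the incline: mg sin θ = μ_s mg cos θ.
Hence tan θ = μ_s = 0.55, so θ = arctan(0.55) = 28.8108°.

28.8°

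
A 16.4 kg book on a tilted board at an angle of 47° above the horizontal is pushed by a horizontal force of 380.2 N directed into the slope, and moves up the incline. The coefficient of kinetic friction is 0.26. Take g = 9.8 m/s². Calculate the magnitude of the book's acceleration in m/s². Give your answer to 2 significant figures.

The horizontal push has components F cos 47° = 380.2 × 0.6820 = 259.296 N up the incline and F sin 47° = 380.2 × 0.7314 = 278.078 N pressing into the surface.
The normal force is therefore N = mg cos 47° + F sin 47° = 109.611 + 278.078 = 387.689 N, and kinetic friction down the slope is μN = 0.26 × 387.689 = 100.799 N.
Along the incline: F cos 47° − mg sin 47° − μN = ma, so 259.296 − 117.551 − 100.799 = 16.4 a, giving a = 2.4967 m/s².

2.5 m/s²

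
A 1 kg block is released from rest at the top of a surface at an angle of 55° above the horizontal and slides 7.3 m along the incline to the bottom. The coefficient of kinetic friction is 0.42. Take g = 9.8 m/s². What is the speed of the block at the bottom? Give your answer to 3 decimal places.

9.096 m/s

The weight component along the incline is mg sin 55° = 8.028 N and the normal force is N = mg cos 55° = 5.621 N.
Friction up the slope is f = μN = 0.42 × 5.621 = 2.361 N, so the net downslope force is 8.028 − 2.361 = 5.667 N and a = 5.667 / 1 = 5.6670 m/s².
Starting from rest over a distance of 7.3 m, v² = 2aL = 2 × 5.6670 × 7.3 = 82.7382, so v = 9.0961 m/s.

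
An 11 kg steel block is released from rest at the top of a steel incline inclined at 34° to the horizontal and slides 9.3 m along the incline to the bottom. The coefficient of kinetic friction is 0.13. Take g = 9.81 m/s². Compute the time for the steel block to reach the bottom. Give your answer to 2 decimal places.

The weight component along the incline is mg sin 34° = 60.343 N and the normal force is N = mg cos 34° = 89.461 N.
Friction up the slope is f = μN = 0.13 × 89.461 = 11.630 N, so the net downslope force is 60.343 − 11.630 = 48.713 N and a = 48.713 / 11 = 4.4285 m/s².
Starting from rest, L = ½at², so t = √(2L/a) = √(2 × 9.3 / 4.4285) = 2.0494 s.

2.05 s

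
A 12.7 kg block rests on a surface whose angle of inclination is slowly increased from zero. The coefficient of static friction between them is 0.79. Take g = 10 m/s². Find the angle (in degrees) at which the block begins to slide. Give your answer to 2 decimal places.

At the threshold of sliding, static friction is at its maximum μ_s N and exactly balances the weight component along the incline: mg sin θ = μ_s mg cos θ.
Hence tan θ = μ_s = 0.79, so θ = arctan(0.79) = 38.3087°.

38.31°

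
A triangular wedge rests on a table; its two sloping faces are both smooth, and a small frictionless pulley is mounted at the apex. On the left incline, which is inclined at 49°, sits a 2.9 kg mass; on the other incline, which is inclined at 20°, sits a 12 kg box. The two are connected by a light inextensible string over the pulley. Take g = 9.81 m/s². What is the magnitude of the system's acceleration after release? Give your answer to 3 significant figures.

1.26 m/s²

Resolve each weight along its own incline: the 2.9 kg mass has component 2.9 × 9.81 × sin 49° = 21.471 N down its slope, and the 12 kg mass has 12 × 9.81 × sin 20° = 40.263 N down its slope.
The 12 kg side's 40.263 N exceeds the other side's 21.471 N, so that mass slides down and the 2.9 kg mass slides up. Taking that direction as positive, Newton's second law for the whole system gives 40.263 − 21.471 = (2.9 + 12) a, so a = 18.792 / 14.9 = 1.2612 m/s².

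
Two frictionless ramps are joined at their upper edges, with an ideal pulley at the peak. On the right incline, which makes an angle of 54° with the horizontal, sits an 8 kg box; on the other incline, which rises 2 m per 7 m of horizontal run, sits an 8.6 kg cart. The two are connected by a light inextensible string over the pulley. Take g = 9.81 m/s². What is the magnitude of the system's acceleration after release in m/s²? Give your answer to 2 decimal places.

Resolve each weight along its own incline: the 8 kg mass has component 8 × 9.81 × sin 54° = 63.492 N down its slope, and the 8.6 kg mass has 8.6 × 9.81 × sin 15.95° = 23.177 N down its slope.
The 8 kg side's 63.492 N exceeds the other side's 23.177 N, so that mass slides down and the 8.6 kg mass slides up. Taking that direction as positive, Newton's second law for the whole system gives 63.492 − 23.177 = (8 + 8.6) a, so a = 40.315 / 16.6 = 2.4286 m/s².

2.43 m/s²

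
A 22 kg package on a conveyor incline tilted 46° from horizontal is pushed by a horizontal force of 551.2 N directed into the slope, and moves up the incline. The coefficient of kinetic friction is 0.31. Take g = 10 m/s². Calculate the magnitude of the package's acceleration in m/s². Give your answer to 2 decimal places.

2.47 m/s²

The horizontal push has components F cos 46° = 551.2 × 0.6947 = 382.919 N up the incline and F sin 46° = 551.2 × 0.7193 = 396.478 N pressing into the surface.
The normal force is therefore N = mg cos 46° + F sin 46° = 152.834 + 396.478 = 549.312 N, and kinetic friction down the slope is μN = 0.31 × 549.312 = 170.287 N.
Along the incline: F cos 46° − mg sin 46° − μN = ma, so 382.919 − 158.246 − 170.287 = 22 a, giving a = 2.4721 m/s².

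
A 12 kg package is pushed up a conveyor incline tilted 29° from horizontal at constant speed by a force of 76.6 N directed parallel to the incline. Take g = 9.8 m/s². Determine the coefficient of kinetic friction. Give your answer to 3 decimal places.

At constant speed ΣF = 0 along the incline. The applied 76.6 N acts up the slope; the weight component mg sin 29° = 57.014 N and kinetic friction μN both act down the slope.
So 76.6 = 57.014 + μ × 102.855, giving μ = (76.6 − 57.014) / 102.855 = 0.1904.

0.190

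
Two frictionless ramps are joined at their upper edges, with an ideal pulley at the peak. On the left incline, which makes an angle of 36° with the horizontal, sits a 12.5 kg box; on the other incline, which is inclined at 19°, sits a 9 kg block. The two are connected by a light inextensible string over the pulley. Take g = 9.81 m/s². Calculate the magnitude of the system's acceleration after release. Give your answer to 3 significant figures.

2.02 m/s²

Resolve each weight along its own incline: the 12.5 kg mass has component 12.5 × 9.81 × sin 36° = 72.077 N down its slope, and the 9 kg mass has 9 × 9.81 × sin 19° = 28.744 N down its slope.
The 12.5 kg side's 72.077 N exceeds the other side's 28.744 N, so that mass slides down and the 9 kg mass slides up. Taking that direction as positive, Newton's second law for the whole system gives 72.077 − 28.744 = (12.5 + 9) a, so a = 43.333 / 21.5 = 2.0155 m/s².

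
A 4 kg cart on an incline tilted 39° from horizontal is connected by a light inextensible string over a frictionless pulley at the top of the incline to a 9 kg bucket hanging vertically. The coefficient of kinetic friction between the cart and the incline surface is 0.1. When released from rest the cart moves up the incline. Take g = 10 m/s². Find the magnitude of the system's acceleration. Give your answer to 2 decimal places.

4.75 m/s²

For the cart on the incline: the weight component along the slope is m₁g sin 39° = 4 × 10 × 0.6293 = 25.172 N and the normal force is N = m₁g cos 39° = 31.086 N.
Kinetic friction opposes the cart's motion up the incline: f = μN = 0.1 × 31.086 = 3.109 N acting down the slope.
Newton's second law for the cart (up-slope positive): T − 25.172 − 3.109 = 4 a. For the hanging bucket (downward positive): 9 × 10 − T = 9 a.
Adding the two equations eliminates T: 61.719 = 13 a, so a = 4.7476 m/s².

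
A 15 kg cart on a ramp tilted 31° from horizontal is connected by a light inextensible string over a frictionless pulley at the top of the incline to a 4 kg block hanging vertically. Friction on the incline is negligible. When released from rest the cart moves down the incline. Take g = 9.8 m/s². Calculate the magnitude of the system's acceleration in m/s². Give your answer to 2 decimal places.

For the cart on the incline: the weight component along the slope is m₁g sin 31° = 15 × 9.8 × 0.5150 = 75.705 N and the normal force is N = m₁g cos 31° = 126.004 N.
Newton's second law for the cart (down-slope positive): 75.705 − T = 15 a. For the hanging block (upward positive): T − 4 × 9.8 = 4 a.
Adding the two equations eliminates T: 36.505 = 19 a, so a = 1.9213 m/s².

1.92 m/s²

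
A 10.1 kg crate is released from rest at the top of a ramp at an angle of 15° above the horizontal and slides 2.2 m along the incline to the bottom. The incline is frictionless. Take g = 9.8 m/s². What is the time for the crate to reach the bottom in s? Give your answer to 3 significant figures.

The weight component along the incline is mg sin 15° = 25.618 N and the normal force is N = mg cos 15° = 95.607 N.
With no friction, a = g sin 15° = 2.5364 m/s².
Starting from rest, L = ½at², so t = √(2L/a) = √(2 × 2.2 / 2.5364) = 1.3171 s.

1.32 s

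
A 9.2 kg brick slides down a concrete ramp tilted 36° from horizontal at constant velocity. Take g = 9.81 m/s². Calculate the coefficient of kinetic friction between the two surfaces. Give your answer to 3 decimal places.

At constant velocity the net force along the incline is zero: mg sin 36° = μ mg cos 36°.
So μ = tan 36° = 0.5878 / 0.8090 = 0.7266.

0.727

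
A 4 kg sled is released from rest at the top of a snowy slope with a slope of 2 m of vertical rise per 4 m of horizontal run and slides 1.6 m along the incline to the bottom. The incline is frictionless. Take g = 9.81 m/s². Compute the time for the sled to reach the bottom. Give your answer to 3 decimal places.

The weight component along the incline is mg sin 26.57° = 17.549 N and the normal force is N = mg cos 26.57° = 35.097 N.
With no friction, a = g sin 26.57° = 4.3872 m/s².
Starting from rest, L = ½at², so t = √(2L/a) = √(2 × 1.6 / 4.3872) = 0.8540 s.

0.854 s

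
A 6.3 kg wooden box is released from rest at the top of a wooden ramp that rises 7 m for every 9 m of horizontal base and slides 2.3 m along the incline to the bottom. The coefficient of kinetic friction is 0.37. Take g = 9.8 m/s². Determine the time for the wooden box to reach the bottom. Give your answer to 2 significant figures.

The weight component along the incline is mg sin 37.87° = 37.905 N and the normal force is N = mg cos 37.87° = 48.735 N.
Friction up the slope is f = μN = 0.37 × 48.735 = 18.032 N, so the net downslope force is 37.905 − 18.032 = 19.873 N and a = 19.873 / 6.3 = 3.1544 m/s².
Starting from rest, L = ½at², so t = √(2L/a) = √(2 × 2.3 / 3.1544) = 1.2076 s.

1.2 s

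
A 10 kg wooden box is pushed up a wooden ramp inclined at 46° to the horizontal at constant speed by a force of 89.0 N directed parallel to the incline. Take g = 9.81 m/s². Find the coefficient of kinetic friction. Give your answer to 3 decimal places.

0.270

At constant speed ΣF = 0 along the incline. The applied 89.0 N acts up the slope; the weight component mg sin 46° = 70.567 N and kinetic friction μN both act down the slope.
So 89.0 = 70.567 + μ × 68.146, giving μ = (89.0 − 70.567) / 68.146 = 0.2705.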